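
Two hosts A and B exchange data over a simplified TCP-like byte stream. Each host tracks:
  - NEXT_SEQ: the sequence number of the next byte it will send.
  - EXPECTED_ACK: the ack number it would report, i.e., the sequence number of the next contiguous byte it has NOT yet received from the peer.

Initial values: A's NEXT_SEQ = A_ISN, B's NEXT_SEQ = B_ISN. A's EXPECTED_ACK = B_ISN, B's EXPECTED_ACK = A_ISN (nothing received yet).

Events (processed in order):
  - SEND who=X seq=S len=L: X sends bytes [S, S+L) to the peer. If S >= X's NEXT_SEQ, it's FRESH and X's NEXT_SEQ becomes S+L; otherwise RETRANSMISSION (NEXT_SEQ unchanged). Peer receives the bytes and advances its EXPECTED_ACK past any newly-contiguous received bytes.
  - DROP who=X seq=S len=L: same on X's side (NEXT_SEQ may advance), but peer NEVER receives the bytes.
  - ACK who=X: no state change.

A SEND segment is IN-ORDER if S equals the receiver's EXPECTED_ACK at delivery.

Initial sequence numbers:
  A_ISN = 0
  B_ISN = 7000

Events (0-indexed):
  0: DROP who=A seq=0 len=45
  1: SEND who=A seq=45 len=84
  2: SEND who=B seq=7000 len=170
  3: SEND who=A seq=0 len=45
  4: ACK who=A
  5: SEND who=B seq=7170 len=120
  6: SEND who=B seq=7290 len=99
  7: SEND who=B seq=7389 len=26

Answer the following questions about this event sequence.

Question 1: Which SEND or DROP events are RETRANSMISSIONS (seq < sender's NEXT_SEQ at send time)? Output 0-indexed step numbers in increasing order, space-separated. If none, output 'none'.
Answer: 3

Derivation:
Step 0: DROP seq=0 -> fresh
Step 1: SEND seq=45 -> fresh
Step 2: SEND seq=7000 -> fresh
Step 3: SEND seq=0 -> retransmit
Step 5: SEND seq=7170 -> fresh
Step 6: SEND seq=7290 -> fresh
Step 7: SEND seq=7389 -> fresh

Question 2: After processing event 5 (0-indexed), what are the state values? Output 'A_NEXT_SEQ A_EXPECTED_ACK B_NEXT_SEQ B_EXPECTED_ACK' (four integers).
After event 0: A_seq=45 A_ack=7000 B_seq=7000 B_ack=0
After event 1: A_seq=129 A_ack=7000 B_seq=7000 B_ack=0
After event 2: A_seq=129 A_ack=7170 B_seq=7170 B_ack=0
After event 3: A_seq=129 A_ack=7170 B_seq=7170 B_ack=129
After event 4: A_seq=129 A_ack=7170 B_seq=7170 B_ack=129
After event 5: A_seq=129 A_ack=7290 B_seq=7290 B_ack=129

129 7290 7290 129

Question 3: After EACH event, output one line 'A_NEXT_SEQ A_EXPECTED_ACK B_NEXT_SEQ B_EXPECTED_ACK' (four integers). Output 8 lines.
45 7000 7000 0
129 7000 7000 0
129 7170 7170 0
129 7170 7170 129
129 7170 7170 129
129 7290 7290 129
129 7389 7389 129
129 7415 7415 129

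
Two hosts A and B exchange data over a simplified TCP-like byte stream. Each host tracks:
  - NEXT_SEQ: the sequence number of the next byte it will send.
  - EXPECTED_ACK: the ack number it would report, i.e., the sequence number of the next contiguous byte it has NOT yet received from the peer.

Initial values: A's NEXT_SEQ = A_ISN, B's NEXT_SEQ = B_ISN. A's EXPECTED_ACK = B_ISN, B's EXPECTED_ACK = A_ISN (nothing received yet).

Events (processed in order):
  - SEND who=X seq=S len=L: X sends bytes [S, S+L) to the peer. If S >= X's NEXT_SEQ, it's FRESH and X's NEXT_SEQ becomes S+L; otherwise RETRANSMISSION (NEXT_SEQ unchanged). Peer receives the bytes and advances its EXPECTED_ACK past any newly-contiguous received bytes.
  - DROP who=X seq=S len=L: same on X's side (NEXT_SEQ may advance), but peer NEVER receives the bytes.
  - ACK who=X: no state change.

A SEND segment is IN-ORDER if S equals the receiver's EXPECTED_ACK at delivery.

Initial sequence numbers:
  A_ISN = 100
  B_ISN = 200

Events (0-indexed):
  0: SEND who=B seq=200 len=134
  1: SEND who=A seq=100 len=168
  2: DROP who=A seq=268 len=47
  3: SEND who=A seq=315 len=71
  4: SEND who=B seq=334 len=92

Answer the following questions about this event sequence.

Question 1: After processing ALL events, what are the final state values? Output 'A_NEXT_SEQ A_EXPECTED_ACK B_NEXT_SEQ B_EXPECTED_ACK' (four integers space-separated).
Answer: 386 426 426 268

Derivation:
After event 0: A_seq=100 A_ack=334 B_seq=334 B_ack=100
After event 1: A_seq=268 A_ack=334 B_seq=334 B_ack=268
After event 2: A_seq=315 A_ack=334 B_seq=334 B_ack=268
After event 3: A_seq=386 A_ack=334 B_seq=334 B_ack=268
After event 4: A_seq=386 A_ack=426 B_seq=426 B_ack=268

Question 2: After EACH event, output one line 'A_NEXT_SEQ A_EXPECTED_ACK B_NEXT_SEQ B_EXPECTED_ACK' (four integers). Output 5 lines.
100 334 334 100
268 334 334 268
315 334 334 268
386 334 334 268
386 426 426 268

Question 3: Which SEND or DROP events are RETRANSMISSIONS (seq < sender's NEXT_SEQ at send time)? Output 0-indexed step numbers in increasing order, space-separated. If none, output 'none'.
Step 0: SEND seq=200 -> fresh
Step 1: SEND seq=100 -> fresh
Step 2: DROP seq=268 -> fresh
Step 3: SEND seq=315 -> fresh
Step 4: SEND seq=334 -> fresh

Answer: none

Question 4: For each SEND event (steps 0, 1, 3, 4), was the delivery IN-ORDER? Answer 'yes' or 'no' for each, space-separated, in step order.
Answer: yes yes no yes

Derivation:
Step 0: SEND seq=200 -> in-order
Step 1: SEND seq=100 -> in-order
Step 3: SEND seq=315 -> out-of-order
Step 4: SEND seq=334 -> in-order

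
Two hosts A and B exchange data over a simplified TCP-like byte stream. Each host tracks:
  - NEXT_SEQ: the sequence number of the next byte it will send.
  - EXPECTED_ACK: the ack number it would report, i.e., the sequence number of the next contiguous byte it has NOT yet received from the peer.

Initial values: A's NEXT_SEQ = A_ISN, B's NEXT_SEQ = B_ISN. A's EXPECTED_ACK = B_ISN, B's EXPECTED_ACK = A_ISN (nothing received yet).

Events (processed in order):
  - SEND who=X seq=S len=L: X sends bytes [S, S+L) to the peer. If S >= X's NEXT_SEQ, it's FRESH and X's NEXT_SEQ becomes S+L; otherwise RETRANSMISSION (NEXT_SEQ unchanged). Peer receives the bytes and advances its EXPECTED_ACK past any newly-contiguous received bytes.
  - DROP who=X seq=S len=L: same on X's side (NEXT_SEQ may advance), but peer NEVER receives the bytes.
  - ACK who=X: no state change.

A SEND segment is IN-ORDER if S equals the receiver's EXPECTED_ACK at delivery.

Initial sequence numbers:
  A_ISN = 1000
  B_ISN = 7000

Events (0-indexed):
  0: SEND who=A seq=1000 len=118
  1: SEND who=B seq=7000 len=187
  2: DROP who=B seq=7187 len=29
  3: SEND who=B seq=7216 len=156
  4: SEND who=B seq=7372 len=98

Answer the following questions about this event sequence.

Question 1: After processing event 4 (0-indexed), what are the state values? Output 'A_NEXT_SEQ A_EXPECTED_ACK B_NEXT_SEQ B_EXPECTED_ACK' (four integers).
After event 0: A_seq=1118 A_ack=7000 B_seq=7000 B_ack=1118
After event 1: A_seq=1118 A_ack=7187 B_seq=7187 B_ack=1118
After event 2: A_seq=1118 A_ack=7187 B_seq=7216 B_ack=1118
After event 3: A_seq=1118 A_ack=7187 B_seq=7372 B_ack=1118
After event 4: A_seq=1118 A_ack=7187 B_seq=7470 B_ack=1118

1118 7187 7470 1118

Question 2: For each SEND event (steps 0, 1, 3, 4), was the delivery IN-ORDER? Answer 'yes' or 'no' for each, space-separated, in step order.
Answer: yes yes no no

Derivation:
Step 0: SEND seq=1000 -> in-order
Step 1: SEND seq=7000 -> in-order
Step 3: SEND seq=7216 -> out-of-order
Step 4: SEND seq=7372 -> out-of-order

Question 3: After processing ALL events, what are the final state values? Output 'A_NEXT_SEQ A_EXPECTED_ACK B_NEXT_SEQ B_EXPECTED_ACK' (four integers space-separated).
After event 0: A_seq=1118 A_ack=7000 B_seq=7000 B_ack=1118
After event 1: A_seq=1118 A_ack=7187 B_seq=7187 B_ack=1118
After event 2: A_seq=1118 A_ack=7187 B_seq=7216 B_ack=1118
After event 3: A_seq=1118 A_ack=7187 B_seq=7372 B_ack=1118
After event 4: A_seq=1118 A_ack=7187 B_seq=7470 B_ack=1118

Answer: 1118 7187 7470 1118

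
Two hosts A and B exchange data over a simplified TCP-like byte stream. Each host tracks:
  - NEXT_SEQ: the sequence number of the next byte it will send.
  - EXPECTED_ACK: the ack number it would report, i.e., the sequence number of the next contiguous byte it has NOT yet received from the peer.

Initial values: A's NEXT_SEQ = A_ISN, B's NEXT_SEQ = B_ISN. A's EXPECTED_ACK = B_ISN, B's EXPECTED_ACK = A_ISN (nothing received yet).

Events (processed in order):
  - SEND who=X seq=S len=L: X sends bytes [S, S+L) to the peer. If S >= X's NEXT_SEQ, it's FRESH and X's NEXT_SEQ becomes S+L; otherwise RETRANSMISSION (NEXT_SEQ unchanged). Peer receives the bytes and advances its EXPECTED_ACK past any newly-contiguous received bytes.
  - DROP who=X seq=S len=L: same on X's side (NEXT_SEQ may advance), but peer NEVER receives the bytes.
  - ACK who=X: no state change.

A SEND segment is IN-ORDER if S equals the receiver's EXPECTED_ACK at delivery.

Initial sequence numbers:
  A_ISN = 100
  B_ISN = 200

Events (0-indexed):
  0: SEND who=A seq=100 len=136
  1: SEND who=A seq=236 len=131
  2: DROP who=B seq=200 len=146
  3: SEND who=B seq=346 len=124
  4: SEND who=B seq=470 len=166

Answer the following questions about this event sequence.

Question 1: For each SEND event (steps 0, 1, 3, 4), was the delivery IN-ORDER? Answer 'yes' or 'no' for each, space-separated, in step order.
Answer: yes yes no no

Derivation:
Step 0: SEND seq=100 -> in-order
Step 1: SEND seq=236 -> in-order
Step 3: SEND seq=346 -> out-of-order
Step 4: SEND seq=470 -> out-of-order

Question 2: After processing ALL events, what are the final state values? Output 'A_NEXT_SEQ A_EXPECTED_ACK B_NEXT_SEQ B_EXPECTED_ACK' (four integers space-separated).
After event 0: A_seq=236 A_ack=200 B_seq=200 B_ack=236
After event 1: A_seq=367 A_ack=200 B_seq=200 B_ack=367
After event 2: A_seq=367 A_ack=200 B_seq=346 B_ack=367
After event 3: A_seq=367 A_ack=200 B_seq=470 B_ack=367
After event 4: A_seq=367 A_ack=200 B_seq=636 B_ack=367

Answer: 367 200 636 367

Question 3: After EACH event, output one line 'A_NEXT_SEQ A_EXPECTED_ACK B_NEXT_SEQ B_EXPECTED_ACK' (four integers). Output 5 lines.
236 200 200 236
367 200 200 367
367 200 346 367
367 200 470 367
367 200 636 367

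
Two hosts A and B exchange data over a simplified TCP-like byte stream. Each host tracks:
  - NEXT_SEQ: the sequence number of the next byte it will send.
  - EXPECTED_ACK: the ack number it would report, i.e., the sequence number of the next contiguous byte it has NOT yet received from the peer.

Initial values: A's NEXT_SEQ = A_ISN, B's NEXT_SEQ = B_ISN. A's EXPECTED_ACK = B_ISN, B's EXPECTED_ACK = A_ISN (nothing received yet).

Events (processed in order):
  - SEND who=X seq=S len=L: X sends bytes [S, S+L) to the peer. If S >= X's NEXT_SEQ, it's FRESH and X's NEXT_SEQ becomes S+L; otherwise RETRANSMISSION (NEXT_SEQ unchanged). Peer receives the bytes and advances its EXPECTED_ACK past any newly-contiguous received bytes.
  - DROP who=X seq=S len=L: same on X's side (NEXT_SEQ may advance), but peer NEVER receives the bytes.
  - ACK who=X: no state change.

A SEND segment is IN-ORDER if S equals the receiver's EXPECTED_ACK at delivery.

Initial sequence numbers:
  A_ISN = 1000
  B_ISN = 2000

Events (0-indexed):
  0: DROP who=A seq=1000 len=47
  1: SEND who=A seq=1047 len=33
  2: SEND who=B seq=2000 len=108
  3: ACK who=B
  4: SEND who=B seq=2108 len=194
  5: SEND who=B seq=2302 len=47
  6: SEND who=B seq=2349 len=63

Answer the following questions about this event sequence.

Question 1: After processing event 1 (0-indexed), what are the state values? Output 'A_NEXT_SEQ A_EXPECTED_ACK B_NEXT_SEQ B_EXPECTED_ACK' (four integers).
After event 0: A_seq=1047 A_ack=2000 B_seq=2000 B_ack=1000
After event 1: A_seq=1080 A_ack=2000 B_seq=2000 B_ack=1000

1080 2000 2000 1000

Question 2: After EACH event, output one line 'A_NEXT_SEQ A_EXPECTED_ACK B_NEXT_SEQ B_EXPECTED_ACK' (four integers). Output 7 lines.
1047 2000 2000 1000
1080 2000 2000 1000
1080 2108 2108 1000
1080 2108 2108 1000
1080 2302 2302 1000
1080 2349 2349 1000
1080 2412 2412 1000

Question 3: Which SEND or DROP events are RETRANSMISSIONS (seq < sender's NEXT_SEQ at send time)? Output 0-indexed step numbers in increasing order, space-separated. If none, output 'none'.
Step 0: DROP seq=1000 -> fresh
Step 1: SEND seq=1047 -> fresh
Step 2: SEND seq=2000 -> fresh
Step 4: SEND seq=2108 -> fresh
Step 5: SEND seq=2302 -> fresh
Step 6: SEND seq=2349 -> fresh

Answer: none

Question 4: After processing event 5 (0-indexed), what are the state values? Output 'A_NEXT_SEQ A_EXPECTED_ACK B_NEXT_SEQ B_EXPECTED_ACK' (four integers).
After event 0: A_seq=1047 A_ack=2000 B_seq=2000 B_ack=1000
After event 1: A_seq=1080 A_ack=2000 B_seq=2000 B_ack=1000
After event 2: A_seq=1080 A_ack=2108 B_seq=2108 B_ack=1000
After event 3: A_seq=1080 A_ack=2108 B_seq=2108 B_ack=1000
After event 4: A_seq=1080 A_ack=2302 B_seq=2302 B_ack=1000
After event 5: A_seq=1080 A_ack=2349 B_seq=2349 B_ack=1000

1080 2349 2349 1000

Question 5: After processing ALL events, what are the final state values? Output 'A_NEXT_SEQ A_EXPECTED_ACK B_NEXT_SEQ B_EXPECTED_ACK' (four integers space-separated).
Answer: 1080 2412 2412 1000

Derivation:
After event 0: A_seq=1047 A_ack=2000 B_seq=2000 B_ack=1000
After event 1: A_seq=1080 A_ack=2000 B_seq=2000 B_ack=1000
After event 2: A_seq=1080 A_ack=2108 B_seq=2108 B_ack=1000
After event 3: A_seq=1080 A_ack=2108 B_seq=2108 B_ack=1000
After event 4: A_seq=1080 A_ack=2302 B_seq=2302 B_ack=1000
After event 5: A_seq=1080 A_ack=2349 B_seq=2349 B_ack=1000
After event 6: A_seq=1080 A_ack=2412 B_seq=2412 B_ack=1000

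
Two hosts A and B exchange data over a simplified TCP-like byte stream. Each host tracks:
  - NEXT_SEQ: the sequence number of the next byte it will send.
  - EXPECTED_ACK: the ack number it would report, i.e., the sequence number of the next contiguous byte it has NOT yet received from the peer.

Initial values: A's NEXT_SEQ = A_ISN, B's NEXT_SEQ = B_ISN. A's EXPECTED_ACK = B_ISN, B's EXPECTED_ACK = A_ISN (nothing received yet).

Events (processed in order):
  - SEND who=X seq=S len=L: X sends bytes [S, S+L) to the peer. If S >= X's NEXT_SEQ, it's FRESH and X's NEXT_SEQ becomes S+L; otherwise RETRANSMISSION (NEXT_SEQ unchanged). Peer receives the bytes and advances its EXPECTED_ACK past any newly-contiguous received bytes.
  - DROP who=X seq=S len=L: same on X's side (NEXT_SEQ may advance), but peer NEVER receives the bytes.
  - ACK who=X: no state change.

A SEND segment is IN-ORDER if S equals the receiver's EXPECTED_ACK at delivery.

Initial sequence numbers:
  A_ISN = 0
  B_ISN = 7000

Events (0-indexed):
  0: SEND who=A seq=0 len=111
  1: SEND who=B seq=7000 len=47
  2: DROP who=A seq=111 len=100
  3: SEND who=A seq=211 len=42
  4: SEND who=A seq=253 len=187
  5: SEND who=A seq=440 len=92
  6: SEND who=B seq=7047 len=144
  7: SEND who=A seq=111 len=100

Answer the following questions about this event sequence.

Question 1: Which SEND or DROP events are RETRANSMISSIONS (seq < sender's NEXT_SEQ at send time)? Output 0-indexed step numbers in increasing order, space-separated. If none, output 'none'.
Step 0: SEND seq=0 -> fresh
Step 1: SEND seq=7000 -> fresh
Step 2: DROP seq=111 -> fresh
Step 3: SEND seq=211 -> fresh
Step 4: SEND seq=253 -> fresh
Step 5: SEND seq=440 -> fresh
Step 6: SEND seq=7047 -> fresh
Step 7: SEND seq=111 -> retransmit

Answer: 7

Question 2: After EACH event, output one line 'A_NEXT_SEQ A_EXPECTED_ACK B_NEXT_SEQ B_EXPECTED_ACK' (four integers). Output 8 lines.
111 7000 7000 111
111 7047 7047 111
211 7047 7047 111
253 7047 7047 111
440 7047 7047 111
532 7047 7047 111
532 7191 7191 111
532 7191 7191 532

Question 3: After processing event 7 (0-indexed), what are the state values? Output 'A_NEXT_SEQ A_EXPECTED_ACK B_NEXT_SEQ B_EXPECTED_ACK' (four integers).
After event 0: A_seq=111 A_ack=7000 B_seq=7000 B_ack=111
After event 1: A_seq=111 A_ack=7047 B_seq=7047 B_ack=111
After event 2: A_seq=211 A_ack=7047 B_seq=7047 B_ack=111
After event 3: A_seq=253 A_ack=7047 B_seq=7047 B_ack=111
After event 4: A_seq=440 A_ack=7047 B_seq=7047 B_ack=111
After event 5: A_seq=532 A_ack=7047 B_seq=7047 B_ack=111
After event 6: A_seq=532 A_ack=7191 B_seq=7191 B_ack=111
After event 7: A_seq=532 A_ack=7191 B_seq=7191 B_ack=532

532 7191 7191 532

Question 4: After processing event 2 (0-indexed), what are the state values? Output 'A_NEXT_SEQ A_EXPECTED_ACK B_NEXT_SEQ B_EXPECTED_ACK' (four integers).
After event 0: A_seq=111 A_ack=7000 B_seq=7000 B_ack=111
After event 1: A_seq=111 A_ack=7047 B_seq=7047 B_ack=111
After event 2: A_seq=211 A_ack=7047 B_seq=7047 B_ack=111

211 7047 7047 111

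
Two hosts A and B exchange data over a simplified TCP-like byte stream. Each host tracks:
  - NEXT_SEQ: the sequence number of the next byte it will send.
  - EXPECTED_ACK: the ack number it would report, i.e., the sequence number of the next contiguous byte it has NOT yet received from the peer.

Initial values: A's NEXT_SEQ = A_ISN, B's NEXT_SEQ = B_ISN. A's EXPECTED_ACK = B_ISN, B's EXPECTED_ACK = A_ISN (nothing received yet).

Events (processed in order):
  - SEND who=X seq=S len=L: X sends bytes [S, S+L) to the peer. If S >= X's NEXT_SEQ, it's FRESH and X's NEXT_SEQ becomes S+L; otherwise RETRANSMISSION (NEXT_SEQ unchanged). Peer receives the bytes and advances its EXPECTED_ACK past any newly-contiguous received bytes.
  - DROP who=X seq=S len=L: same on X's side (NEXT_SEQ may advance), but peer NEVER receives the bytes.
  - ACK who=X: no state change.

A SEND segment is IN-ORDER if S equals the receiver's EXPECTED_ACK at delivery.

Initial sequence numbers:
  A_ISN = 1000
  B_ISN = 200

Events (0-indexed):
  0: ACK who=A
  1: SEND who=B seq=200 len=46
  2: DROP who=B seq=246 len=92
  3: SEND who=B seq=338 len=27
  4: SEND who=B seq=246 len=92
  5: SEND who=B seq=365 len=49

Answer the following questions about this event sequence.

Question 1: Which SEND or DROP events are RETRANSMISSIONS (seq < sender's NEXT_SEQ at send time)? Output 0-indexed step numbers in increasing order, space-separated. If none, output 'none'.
Step 1: SEND seq=200 -> fresh
Step 2: DROP seq=246 -> fresh
Step 3: SEND seq=338 -> fresh
Step 4: SEND seq=246 -> retransmit
Step 5: SEND seq=365 -> fresh

Answer: 4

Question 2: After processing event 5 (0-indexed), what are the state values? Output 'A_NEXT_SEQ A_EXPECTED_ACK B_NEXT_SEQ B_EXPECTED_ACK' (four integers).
After event 0: A_seq=1000 A_ack=200 B_seq=200 B_ack=1000
After event 1: A_seq=1000 A_ack=246 B_seq=246 B_ack=1000
After event 2: A_seq=1000 A_ack=246 B_seq=338 B_ack=1000
After event 3: A_seq=1000 A_ack=246 B_seq=365 B_ack=1000
After event 4: A_seq=1000 A_ack=365 B_seq=365 B_ack=1000
After event 5: A_seq=1000 A_ack=414 B_seq=414 B_ack=1000

1000 414 414 1000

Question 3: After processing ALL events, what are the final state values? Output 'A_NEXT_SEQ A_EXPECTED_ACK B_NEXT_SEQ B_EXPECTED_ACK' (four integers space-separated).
Answer: 1000 414 414 1000

Derivation:
After event 0: A_seq=1000 A_ack=200 B_seq=200 B_ack=1000
After event 1: A_seq=1000 A_ack=246 B_seq=246 B_ack=1000
After event 2: A_seq=1000 A_ack=246 B_seq=338 B_ack=1000
After event 3: A_seq=1000 A_ack=246 B_seq=365 B_ack=1000
After event 4: A_seq=1000 A_ack=365 B_seq=365 B_ack=1000
After event 5: A_seq=1000 A_ack=414 B_seq=414 B_ack=1000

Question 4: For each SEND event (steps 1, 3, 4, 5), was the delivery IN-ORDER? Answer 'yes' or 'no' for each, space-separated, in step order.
Answer: yes no yes yes

Derivation:
Step 1: SEND seq=200 -> in-order
Step 3: SEND seq=338 -> out-of-order
Step 4: SEND seq=246 -> in-order
Step 5: SEND seq=365 -> in-order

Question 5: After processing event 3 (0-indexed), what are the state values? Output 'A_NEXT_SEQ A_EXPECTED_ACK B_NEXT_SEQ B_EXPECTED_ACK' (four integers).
After event 0: A_seq=1000 A_ack=200 B_seq=200 B_ack=1000
After event 1: A_seq=1000 A_ack=246 B_seq=246 B_ack=1000
After event 2: A_seq=1000 A_ack=246 B_seq=338 B_ack=1000
After event 3: A_seq=1000 A_ack=246 B_seq=365 B_ack=1000

1000 246 365 1000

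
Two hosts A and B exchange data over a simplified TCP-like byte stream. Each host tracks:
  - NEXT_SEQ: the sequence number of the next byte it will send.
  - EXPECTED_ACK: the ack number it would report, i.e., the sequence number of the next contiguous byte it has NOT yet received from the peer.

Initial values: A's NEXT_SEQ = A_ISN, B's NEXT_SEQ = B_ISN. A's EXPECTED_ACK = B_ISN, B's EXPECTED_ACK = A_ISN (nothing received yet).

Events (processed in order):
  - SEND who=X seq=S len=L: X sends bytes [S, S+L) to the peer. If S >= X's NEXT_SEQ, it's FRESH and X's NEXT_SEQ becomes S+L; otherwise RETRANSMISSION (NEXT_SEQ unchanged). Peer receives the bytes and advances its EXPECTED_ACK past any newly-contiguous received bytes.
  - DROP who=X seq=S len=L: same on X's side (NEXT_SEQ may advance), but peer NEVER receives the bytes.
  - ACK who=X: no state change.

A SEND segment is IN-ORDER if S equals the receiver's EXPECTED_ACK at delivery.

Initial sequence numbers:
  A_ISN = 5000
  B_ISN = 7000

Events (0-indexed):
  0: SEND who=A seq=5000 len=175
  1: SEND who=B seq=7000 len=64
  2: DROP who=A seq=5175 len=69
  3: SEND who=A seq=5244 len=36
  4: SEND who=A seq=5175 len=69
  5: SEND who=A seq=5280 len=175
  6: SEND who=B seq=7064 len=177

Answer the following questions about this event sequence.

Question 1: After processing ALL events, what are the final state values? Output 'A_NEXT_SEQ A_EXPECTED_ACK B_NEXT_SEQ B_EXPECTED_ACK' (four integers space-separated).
Answer: 5455 7241 7241 5455

Derivation:
After event 0: A_seq=5175 A_ack=7000 B_seq=7000 B_ack=5175
After event 1: A_seq=5175 A_ack=7064 B_seq=7064 B_ack=5175
After event 2: A_seq=5244 A_ack=7064 B_seq=7064 B_ack=5175
After event 3: A_seq=5280 A_ack=7064 B_seq=7064 B_ack=5175
After event 4: A_seq=5280 A_ack=7064 B_seq=7064 B_ack=5280
After event 5: A_seq=5455 A_ack=7064 B_seq=7064 B_ack=5455
After event 6: A_seq=5455 A_ack=7241 B_seq=7241 B_ack=5455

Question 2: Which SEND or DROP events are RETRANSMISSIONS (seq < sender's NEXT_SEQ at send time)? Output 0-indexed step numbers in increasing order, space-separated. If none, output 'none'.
Step 0: SEND seq=5000 -> fresh
Step 1: SEND seq=7000 -> fresh
Step 2: DROP seq=5175 -> fresh
Step 3: SEND seq=5244 -> fresh
Step 4: SEND seq=5175 -> retransmit
Step 5: SEND seq=5280 -> fresh
Step 6: SEND seq=7064 -> fresh

Answer: 4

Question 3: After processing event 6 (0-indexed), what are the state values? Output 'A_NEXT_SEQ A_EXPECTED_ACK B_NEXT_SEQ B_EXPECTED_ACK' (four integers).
After event 0: A_seq=5175 A_ack=7000 B_seq=7000 B_ack=5175
After event 1: A_seq=5175 A_ack=7064 B_seq=7064 B_ack=5175
After event 2: A_seq=5244 A_ack=7064 B_seq=7064 B_ack=5175
After event 3: A_seq=5280 A_ack=7064 B_seq=7064 B_ack=5175
After event 4: A_seq=5280 A_ack=7064 B_seq=7064 B_ack=5280
After event 5: A_seq=5455 A_ack=7064 B_seq=7064 B_ack=5455
After event 6: A_seq=5455 A_ack=7241 B_seq=7241 B_ack=5455

5455 7241 7241 5455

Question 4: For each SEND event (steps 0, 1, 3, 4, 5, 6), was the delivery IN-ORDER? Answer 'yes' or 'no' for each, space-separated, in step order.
Step 0: SEND seq=5000 -> in-order
Step 1: SEND seq=7000 -> in-order
Step 3: SEND seq=5244 -> out-of-order
Step 4: SEND seq=5175 -> in-order
Step 5: SEND seq=5280 -> in-order
Step 6: SEND seq=7064 -> in-order

Answer: yes yes no yes yes yes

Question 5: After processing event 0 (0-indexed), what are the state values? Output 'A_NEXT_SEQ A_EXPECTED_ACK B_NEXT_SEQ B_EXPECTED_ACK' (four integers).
After event 0: A_seq=5175 A_ack=7000 B_seq=7000 B_ack=5175

5175 7000 7000 5175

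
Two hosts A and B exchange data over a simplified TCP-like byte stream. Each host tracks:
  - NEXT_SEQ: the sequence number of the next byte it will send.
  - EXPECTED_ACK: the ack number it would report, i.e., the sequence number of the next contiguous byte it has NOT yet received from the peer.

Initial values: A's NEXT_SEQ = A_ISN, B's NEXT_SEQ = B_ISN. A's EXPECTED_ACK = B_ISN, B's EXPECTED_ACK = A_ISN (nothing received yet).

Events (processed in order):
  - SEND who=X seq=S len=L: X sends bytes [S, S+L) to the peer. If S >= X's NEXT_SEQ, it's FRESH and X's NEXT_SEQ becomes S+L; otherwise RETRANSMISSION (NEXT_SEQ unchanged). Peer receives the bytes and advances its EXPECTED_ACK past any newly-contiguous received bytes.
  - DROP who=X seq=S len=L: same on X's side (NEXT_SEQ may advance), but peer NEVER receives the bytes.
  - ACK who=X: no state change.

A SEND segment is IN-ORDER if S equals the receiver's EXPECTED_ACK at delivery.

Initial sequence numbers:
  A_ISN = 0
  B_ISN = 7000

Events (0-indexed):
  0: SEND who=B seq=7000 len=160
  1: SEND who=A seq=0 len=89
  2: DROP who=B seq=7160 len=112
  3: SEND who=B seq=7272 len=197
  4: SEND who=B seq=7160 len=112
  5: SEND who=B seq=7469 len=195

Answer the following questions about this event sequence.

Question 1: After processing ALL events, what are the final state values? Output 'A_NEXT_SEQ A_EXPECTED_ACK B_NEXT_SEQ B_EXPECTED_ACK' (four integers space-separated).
After event 0: A_seq=0 A_ack=7160 B_seq=7160 B_ack=0
After event 1: A_seq=89 A_ack=7160 B_seq=7160 B_ack=89
After event 2: A_seq=89 A_ack=7160 B_seq=7272 B_ack=89
After event 3: A_seq=89 A_ack=7160 B_seq=7469 B_ack=89
After event 4: A_seq=89 A_ack=7469 B_seq=7469 B_ack=89
After event 5: A_seq=89 A_ack=7664 B_seq=7664 B_ack=89

Answer: 89 7664 7664 89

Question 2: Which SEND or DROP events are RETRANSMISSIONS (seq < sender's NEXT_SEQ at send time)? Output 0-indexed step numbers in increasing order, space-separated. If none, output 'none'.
Answer: 4

Derivation:
Step 0: SEND seq=7000 -> fresh
Step 1: SEND seq=0 -> fresh
Step 2: DROP seq=7160 -> fresh
Step 3: SEND seq=7272 -> fresh
Step 4: SEND seq=7160 -> retransmit
Step 5: SEND seq=7469 -> fresh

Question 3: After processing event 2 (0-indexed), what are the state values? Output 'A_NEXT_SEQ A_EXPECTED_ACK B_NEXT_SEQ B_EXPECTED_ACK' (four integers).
After event 0: A_seq=0 A_ack=7160 B_seq=7160 B_ack=0
After event 1: A_seq=89 A_ack=7160 B_seq=7160 B_ack=89
After event 2: A_seq=89 A_ack=7160 B_seq=7272 B_ack=89

89 7160 7272 89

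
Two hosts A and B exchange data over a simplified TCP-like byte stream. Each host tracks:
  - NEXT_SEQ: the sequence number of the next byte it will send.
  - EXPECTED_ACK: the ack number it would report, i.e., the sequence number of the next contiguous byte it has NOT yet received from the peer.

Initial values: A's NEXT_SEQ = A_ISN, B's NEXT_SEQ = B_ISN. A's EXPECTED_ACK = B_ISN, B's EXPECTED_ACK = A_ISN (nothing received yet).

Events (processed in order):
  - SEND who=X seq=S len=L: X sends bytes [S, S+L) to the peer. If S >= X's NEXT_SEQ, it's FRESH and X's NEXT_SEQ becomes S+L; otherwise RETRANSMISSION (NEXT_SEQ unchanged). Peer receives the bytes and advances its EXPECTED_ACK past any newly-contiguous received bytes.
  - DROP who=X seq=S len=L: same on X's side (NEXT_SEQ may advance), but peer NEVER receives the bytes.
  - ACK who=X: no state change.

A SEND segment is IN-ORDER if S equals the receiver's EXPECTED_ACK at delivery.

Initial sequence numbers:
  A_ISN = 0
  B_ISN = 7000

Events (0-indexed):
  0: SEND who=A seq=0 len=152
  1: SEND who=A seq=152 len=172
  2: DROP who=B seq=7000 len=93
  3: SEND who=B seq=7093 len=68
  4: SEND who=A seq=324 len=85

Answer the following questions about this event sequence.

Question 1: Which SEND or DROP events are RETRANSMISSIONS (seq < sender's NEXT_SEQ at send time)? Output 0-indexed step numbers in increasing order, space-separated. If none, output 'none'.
Step 0: SEND seq=0 -> fresh
Step 1: SEND seq=152 -> fresh
Step 2: DROP seq=7000 -> fresh
Step 3: SEND seq=7093 -> fresh
Step 4: SEND seq=324 -> fresh

Answer: none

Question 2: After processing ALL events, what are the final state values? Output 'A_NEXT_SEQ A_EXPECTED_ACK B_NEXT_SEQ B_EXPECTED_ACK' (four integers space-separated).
After event 0: A_seq=152 A_ack=7000 B_seq=7000 B_ack=152
After event 1: A_seq=324 A_ack=7000 B_seq=7000 B_ack=324
After event 2: A_seq=324 A_ack=7000 B_seq=7093 B_ack=324
After event 3: A_seq=324 A_ack=7000 B_seq=7161 B_ack=324
After event 4: A_seq=409 A_ack=7000 B_seq=7161 B_ack=409

Answer: 409 7000 7161 409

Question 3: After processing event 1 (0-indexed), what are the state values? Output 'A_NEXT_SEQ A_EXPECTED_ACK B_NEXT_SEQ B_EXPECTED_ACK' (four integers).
After event 0: A_seq=152 A_ack=7000 B_seq=7000 B_ack=152
After event 1: A_seq=324 A_ack=7000 B_seq=7000 B_ack=324

324 7000 7000 324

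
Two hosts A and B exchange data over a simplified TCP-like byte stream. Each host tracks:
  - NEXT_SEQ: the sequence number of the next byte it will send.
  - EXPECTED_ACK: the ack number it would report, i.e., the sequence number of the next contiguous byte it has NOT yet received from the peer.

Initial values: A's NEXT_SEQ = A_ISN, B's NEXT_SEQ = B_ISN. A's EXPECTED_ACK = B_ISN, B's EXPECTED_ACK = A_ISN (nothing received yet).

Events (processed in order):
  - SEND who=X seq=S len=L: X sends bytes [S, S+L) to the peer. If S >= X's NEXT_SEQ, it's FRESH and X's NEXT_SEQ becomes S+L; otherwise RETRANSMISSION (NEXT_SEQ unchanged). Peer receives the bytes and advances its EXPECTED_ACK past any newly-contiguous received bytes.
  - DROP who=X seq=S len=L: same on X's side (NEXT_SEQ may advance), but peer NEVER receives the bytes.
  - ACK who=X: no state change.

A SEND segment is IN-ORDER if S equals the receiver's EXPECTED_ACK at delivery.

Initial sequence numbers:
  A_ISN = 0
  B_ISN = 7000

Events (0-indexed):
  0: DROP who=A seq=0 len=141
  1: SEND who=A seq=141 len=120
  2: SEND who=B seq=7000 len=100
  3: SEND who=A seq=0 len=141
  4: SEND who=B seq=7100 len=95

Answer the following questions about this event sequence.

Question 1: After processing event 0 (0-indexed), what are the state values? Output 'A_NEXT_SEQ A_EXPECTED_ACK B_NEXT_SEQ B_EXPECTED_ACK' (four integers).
After event 0: A_seq=141 A_ack=7000 B_seq=7000 B_ack=0

141 7000 7000 0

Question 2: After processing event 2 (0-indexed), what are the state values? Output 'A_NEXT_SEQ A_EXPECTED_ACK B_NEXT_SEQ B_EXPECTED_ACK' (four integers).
After event 0: A_seq=141 A_ack=7000 B_seq=7000 B_ack=0
After event 1: A_seq=261 A_ack=7000 B_seq=7000 B_ack=0
After event 2: A_seq=261 A_ack=7100 B_seq=7100 B_ack=0

261 7100 7100 0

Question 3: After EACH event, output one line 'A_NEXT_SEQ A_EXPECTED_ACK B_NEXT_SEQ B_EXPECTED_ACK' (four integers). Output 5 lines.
141 7000 7000 0
261 7000 7000 0
261 7100 7100 0
261 7100 7100 261
261 7195 7195 261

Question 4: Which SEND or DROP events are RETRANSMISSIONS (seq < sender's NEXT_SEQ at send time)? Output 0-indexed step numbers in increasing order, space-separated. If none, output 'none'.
Step 0: DROP seq=0 -> fresh
Step 1: SEND seq=141 -> fresh
Step 2: SEND seq=7000 -> fresh
Step 3: SEND seq=0 -> retransmit
Step 4: SEND seq=7100 -> fresh

Answer: 3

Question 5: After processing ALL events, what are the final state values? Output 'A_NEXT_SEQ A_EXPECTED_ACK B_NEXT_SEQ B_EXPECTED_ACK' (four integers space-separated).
Answer: 261 7195 7195 261

Derivation:
After event 0: A_seq=141 A_ack=7000 B_seq=7000 B_ack=0
After event 1: A_seq=261 A_ack=7000 B_seq=7000 B_ack=0
After event 2: A_seq=261 A_ack=7100 B_seq=7100 B_ack=0
After event 3: A_seq=261 A_ack=7100 B_seq=7100 B_ack=261
After event 4: A_seq=261 A_ack=7195 B_seq=7195 B_ack=261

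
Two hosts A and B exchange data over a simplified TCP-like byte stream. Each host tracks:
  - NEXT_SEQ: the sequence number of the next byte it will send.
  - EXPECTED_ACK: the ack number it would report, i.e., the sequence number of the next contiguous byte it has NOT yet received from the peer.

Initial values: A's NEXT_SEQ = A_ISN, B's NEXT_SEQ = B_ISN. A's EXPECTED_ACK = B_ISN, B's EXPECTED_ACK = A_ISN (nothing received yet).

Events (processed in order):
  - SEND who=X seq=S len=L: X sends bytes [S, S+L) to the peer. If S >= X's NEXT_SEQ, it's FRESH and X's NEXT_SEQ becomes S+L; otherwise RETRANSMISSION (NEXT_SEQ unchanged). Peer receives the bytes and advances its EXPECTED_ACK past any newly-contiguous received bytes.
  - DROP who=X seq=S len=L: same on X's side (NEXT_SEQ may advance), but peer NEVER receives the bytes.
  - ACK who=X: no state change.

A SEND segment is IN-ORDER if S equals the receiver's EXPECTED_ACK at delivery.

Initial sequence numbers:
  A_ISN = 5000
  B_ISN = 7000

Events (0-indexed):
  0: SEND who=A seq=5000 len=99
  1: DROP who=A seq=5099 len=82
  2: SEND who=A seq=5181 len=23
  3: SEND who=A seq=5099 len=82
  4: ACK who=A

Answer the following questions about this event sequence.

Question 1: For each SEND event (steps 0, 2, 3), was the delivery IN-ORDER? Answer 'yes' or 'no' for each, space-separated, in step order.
Answer: yes no yes

Derivation:
Step 0: SEND seq=5000 -> in-order
Step 2: SEND seq=5181 -> out-of-order
Step 3: SEND seq=5099 -> in-order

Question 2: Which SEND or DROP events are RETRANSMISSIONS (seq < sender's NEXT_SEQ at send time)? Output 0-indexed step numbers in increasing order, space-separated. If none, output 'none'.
Step 0: SEND seq=5000 -> fresh
Step 1: DROP seq=5099 -> fresh
Step 2: SEND seq=5181 -> fresh
Step 3: SEND seq=5099 -> retransmit

Answer: 3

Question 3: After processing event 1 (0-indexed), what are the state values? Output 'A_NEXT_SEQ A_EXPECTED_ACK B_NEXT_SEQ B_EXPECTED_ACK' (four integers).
After event 0: A_seq=5099 A_ack=7000 B_seq=7000 B_ack=5099
After event 1: A_seq=5181 A_ack=7000 B_seq=7000 B_ack=5099

5181 7000 7000 5099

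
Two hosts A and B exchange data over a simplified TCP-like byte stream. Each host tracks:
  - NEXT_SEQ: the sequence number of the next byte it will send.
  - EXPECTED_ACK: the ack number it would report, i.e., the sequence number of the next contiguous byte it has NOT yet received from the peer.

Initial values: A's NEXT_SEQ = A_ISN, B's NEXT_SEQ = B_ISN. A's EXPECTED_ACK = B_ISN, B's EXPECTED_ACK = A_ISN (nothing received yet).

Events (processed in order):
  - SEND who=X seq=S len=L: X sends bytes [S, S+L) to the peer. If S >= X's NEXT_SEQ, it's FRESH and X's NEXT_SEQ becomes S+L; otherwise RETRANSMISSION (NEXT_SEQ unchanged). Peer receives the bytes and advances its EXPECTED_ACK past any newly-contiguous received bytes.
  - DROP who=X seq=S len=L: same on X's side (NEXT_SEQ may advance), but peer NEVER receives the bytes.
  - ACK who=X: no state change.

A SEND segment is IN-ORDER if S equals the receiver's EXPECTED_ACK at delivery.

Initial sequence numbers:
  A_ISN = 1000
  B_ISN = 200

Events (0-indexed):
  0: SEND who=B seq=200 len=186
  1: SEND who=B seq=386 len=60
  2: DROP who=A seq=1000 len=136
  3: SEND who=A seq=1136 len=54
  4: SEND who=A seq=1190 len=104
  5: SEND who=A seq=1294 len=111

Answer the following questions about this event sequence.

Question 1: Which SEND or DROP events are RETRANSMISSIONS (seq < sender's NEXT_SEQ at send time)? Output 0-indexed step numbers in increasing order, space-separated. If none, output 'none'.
Step 0: SEND seq=200 -> fresh
Step 1: SEND seq=386 -> fresh
Step 2: DROP seq=1000 -> fresh
Step 3: SEND seq=1136 -> fresh
Step 4: SEND seq=1190 -> fresh
Step 5: SEND seq=1294 -> fresh

Answer: none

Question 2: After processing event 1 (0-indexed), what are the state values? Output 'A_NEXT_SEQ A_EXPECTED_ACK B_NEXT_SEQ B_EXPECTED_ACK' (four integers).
After event 0: A_seq=1000 A_ack=386 B_seq=386 B_ack=1000
After event 1: A_seq=1000 A_ack=446 B_seq=446 B_ack=1000

1000 446 446 1000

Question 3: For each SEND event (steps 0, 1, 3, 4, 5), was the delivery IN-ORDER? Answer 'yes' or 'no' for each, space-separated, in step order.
Answer: yes yes no no no

Derivation:
Step 0: SEND seq=200 -> in-order
Step 1: SEND seq=386 -> in-order
Step 3: SEND seq=1136 -> out-of-order
Step 4: SEND seq=1190 -> out-of-order
Step 5: SEND seq=1294 -> out-of-order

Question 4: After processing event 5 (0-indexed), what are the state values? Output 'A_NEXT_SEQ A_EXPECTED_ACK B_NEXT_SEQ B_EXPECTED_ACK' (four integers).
After event 0: A_seq=1000 A_ack=386 B_seq=386 B_ack=1000
After event 1: A_seq=1000 A_ack=446 B_seq=446 B_ack=1000
After event 2: A_seq=1136 A_ack=446 B_seq=446 B_ack=1000
After event 3: A_seq=1190 A_ack=446 B_seq=446 B_ack=1000
After event 4: A_seq=1294 A_ack=446 B_seq=446 B_ack=1000
After event 5: A_seq=1405 A_ack=446 B_seq=446 B_ack=1000

1405 446 446 1000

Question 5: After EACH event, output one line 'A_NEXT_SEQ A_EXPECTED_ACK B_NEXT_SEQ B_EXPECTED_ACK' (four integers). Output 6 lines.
1000 386 386 1000
1000 446 446 1000
1136 446 446 1000
1190 446 446 1000
1294 446 446 1000
1405 446 446 1000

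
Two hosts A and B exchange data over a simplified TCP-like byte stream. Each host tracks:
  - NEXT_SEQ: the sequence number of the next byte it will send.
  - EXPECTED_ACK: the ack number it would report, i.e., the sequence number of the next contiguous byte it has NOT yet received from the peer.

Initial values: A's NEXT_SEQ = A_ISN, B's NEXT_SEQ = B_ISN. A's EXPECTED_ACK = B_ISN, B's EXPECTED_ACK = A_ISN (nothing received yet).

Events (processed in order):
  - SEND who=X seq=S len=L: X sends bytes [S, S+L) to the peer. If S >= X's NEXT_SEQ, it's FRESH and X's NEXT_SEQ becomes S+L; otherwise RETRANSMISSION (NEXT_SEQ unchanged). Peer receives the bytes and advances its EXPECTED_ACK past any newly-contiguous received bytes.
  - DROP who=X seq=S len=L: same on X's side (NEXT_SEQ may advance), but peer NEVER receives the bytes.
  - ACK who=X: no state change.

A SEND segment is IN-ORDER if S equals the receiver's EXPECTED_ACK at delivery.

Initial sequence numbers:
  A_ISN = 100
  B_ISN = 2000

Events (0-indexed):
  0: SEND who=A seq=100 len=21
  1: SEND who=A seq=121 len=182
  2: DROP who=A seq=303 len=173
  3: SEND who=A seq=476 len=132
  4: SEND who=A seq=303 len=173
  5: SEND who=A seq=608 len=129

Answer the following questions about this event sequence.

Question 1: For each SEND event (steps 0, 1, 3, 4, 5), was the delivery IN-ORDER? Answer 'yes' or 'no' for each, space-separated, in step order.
Answer: yes yes no yes yes

Derivation:
Step 0: SEND seq=100 -> in-order
Step 1: SEND seq=121 -> in-order
Step 3: SEND seq=476 -> out-of-order
Step 4: SEND seq=303 -> in-order
Step 5: SEND seq=608 -> in-order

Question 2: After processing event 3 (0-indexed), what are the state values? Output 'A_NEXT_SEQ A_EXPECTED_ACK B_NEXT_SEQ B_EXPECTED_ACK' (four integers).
After event 0: A_seq=121 A_ack=2000 B_seq=2000 B_ack=121
After event 1: A_seq=303 A_ack=2000 B_seq=2000 B_ack=303
After event 2: A_seq=476 A_ack=2000 B_seq=2000 B_ack=303
After event 3: A_seq=608 A_ack=2000 B_seq=2000 B_ack=303

608 2000 2000 303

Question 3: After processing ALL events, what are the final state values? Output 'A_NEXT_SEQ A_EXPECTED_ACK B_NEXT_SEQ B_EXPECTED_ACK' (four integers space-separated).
Answer: 737 2000 2000 737

Derivation:
After event 0: A_seq=121 A_ack=2000 B_seq=2000 B_ack=121
After event 1: A_seq=303 A_ack=2000 B_seq=2000 B_ack=303
After event 2: A_seq=476 A_ack=2000 B_seq=2000 B_ack=303
After event 3: A_seq=608 A_ack=2000 B_seq=2000 B_ack=303
After event 4: A_seq=608 A_ack=2000 B_seq=2000 B_ack=608
After event 5: A_seq=737 A_ack=2000 B_seq=2000 B_ack=737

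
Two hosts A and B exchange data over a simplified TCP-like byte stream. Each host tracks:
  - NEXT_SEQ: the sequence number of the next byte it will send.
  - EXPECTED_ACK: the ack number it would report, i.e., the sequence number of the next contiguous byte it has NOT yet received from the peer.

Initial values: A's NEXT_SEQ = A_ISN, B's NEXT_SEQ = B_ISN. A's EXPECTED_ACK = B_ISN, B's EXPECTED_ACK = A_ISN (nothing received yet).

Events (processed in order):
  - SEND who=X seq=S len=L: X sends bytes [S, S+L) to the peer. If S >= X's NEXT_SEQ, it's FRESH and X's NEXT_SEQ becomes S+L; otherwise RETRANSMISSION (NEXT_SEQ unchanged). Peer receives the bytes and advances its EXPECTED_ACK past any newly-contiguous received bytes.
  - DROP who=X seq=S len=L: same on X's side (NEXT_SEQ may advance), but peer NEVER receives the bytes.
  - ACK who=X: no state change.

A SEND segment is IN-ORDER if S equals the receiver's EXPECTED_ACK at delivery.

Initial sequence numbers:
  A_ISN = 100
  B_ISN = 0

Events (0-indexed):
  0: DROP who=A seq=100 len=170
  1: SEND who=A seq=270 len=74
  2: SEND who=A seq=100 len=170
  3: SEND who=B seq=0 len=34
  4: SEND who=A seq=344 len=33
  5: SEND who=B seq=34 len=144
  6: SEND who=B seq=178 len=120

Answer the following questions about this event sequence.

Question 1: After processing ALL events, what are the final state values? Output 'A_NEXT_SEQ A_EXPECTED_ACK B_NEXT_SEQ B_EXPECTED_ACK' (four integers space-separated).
Answer: 377 298 298 377

Derivation:
After event 0: A_seq=270 A_ack=0 B_seq=0 B_ack=100
After event 1: A_seq=344 A_ack=0 B_seq=0 B_ack=100
After event 2: A_seq=344 A_ack=0 B_seq=0 B_ack=344
After event 3: A_seq=344 A_ack=34 B_seq=34 B_ack=344
After event 4: A_seq=377 A_ack=34 B_seq=34 B_ack=377
After event 5: A_seq=377 A_ack=178 B_seq=178 B_ack=377
After event 6: A_seq=377 A_ack=298 B_seq=298 B_ack=377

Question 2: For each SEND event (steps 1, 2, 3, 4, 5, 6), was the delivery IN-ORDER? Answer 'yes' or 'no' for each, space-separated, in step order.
Answer: no yes yes yes yes yes

Derivation:
Step 1: SEND seq=270 -> out-of-order
Step 2: SEND seq=100 -> in-order
Step 3: SEND seq=0 -> in-order
Step 4: SEND seq=344 -> in-order
Step 5: SEND seq=34 -> in-order
Step 6: SEND seq=178 -> in-order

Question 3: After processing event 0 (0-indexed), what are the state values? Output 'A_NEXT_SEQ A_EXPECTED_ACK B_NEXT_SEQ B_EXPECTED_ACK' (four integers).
After event 0: A_seq=270 A_ack=0 B_seq=0 B_ack=100

270 0 0 100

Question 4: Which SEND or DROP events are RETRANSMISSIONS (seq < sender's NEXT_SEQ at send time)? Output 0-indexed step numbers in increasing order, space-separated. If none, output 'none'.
Answer: 2

Derivation:
Step 0: DROP seq=100 -> fresh
Step 1: SEND seq=270 -> fresh
Step 2: SEND seq=100 -> retransmit
Step 3: SEND seq=0 -> fresh
Step 4: SEND seq=344 -> fresh
Step 5: SEND seq=34 -> fresh
Step 6: SEND seq=178 -> fresh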